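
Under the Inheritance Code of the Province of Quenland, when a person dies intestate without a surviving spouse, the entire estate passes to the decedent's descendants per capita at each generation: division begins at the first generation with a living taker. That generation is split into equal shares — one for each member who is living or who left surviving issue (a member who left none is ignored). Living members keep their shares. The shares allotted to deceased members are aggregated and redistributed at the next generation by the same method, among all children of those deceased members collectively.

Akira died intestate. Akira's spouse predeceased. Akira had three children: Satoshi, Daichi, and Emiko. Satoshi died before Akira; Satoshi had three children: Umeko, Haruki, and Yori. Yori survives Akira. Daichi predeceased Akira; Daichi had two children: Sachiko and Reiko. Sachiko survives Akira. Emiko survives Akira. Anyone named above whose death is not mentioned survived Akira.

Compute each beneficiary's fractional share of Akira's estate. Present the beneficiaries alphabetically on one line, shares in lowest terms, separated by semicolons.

There is no surviving spouse, so the entire estate passes to Akira's descendants per capita at each generation.
At generation 1 (Satoshi, Daichi, Emiko) there are 3 shares of (1)/3 = 1/3 each.
Living: Emiko — each takes 1/3.
Deceased: Satoshi and Daichi. Their combined 2/3 is pooled and carried to generation 2.
At generation 2 (Umeko, Haruki, Yori, Sachiko, Reiko) there are 5 shares of (2/3)/5 = 2/15 each.
Living: Umeko, Haruki, Yori, Sachiko, and Reiko — each takes 2/15.

Emiko 1/3; Haruki 2/15; Reiko 2/15; Sachiko 2/15; Umeko 2/15; Yori 2/15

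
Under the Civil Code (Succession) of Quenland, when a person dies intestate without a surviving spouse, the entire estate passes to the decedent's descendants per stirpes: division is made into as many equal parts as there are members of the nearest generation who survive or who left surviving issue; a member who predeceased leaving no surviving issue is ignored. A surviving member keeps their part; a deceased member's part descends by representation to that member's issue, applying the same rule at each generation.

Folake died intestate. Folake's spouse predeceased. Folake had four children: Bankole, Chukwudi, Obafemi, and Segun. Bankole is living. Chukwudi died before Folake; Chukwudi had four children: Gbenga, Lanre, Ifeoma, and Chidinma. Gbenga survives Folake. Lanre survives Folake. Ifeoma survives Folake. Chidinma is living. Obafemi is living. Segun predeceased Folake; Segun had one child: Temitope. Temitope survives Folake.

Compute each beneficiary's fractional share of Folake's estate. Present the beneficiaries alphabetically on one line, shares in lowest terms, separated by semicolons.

There is no surviving spouse, so the entire estate passes to Folake's descendants per stirpes.
The estate is divided into 4 equal shares of 1/4 among Bankole, Chukwudi, Obafemi, Segun.
Bankole is living and takes 1/4.
Chukwudi predeceased; the 1/4 allotted to Chukwudi's branch passes to Chukwudi's issue by representation.
The 1/4 is divided into 4 equal shares of 1/16 among Gbenga, Lanre, Ifeoma, Chidinma.
Gbenga is living and takes 1/16.
Lanre is living and takes 1/16.
Ifeoma is living and takes 1/16.
Chidinma is living and takes 1/16.
Obafemi is living and takes 1/4.
Segun predeceased; the 1/4 allotted to Segun's branch passes to Segun's issue by representation.
Temitope is the sole taker at this level and receives the full 1/4.

Bankole 1/4; Chidinma 1/16; Gbenga 1/16; Ifeoma 1/16; Lanre 1/16; Obafemi 1/4; Temitope 1/4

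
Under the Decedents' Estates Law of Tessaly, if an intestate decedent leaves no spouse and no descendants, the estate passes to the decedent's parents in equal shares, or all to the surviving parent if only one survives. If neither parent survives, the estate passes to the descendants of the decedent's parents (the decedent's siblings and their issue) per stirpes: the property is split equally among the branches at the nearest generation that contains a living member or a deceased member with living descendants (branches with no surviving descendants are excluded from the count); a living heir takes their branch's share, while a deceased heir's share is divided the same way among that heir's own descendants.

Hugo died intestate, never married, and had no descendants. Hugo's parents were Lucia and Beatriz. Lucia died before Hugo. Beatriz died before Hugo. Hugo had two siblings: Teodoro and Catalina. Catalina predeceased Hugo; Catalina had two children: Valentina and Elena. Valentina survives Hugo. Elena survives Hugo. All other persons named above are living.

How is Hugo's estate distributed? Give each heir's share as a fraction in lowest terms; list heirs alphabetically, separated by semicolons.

Elena 1/4; Teodoro 1/2; Valentina 1/4

Neither parent survives and there are no descendants, so the estate passes to Hugo's siblings and their issue per stirpes.
The estate is divided into 2 equal shares of 1/2 among Teodoro, Catalina.
Teodoro is living and takes 1/2.
Catalina predeceased; the 1/2 allotted to Catalina's branch passes to Catalina's issue by representation.
The 1/2 is divided into 2 equal shares of 1/4 among Valentina, Elena.
Valentina is living and takes 1/4.
Elena is living and takes 1/4.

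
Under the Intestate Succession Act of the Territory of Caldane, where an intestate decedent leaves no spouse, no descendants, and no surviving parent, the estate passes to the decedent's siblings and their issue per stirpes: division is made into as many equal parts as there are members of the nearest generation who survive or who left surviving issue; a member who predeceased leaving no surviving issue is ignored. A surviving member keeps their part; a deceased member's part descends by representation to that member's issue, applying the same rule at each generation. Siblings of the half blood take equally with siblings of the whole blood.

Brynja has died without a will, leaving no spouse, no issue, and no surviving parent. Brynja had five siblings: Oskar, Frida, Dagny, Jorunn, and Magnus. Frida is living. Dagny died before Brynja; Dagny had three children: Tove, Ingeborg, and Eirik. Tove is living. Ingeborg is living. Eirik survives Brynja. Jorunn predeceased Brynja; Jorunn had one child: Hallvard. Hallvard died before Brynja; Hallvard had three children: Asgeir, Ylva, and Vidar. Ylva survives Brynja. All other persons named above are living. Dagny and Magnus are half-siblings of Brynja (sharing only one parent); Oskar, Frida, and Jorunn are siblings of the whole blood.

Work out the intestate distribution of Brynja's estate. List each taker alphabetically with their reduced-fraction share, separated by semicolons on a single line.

Asgeir 1/15; Eirik 1/15; Frida 1/5; Ingeborg 1/15; Magnus 1/5; Oskar 1/5; Tove 1/15; Vidar 1/15; Ylva 1/15

No spouse, descendants, or parent survives, so the estate passes to Brynja's siblings per stirpes.
Half-blood and whole-blood siblings take equally under the stated rule.
The estate is divided into 5 equal shares of 1/5 among Oskar, Frida, Dagny, Jorunn, Magnus.
Oskar is living and takes 1/5.
Frida is living and takes 1/5.
Dagny predeceased; the 1/5 allotted to Dagny's branch passes to Dagny's issue by representation.
The 1/5 is divided into 3 equal shares of 1/15 among Tove, Ingeborg, Eirik.
Tove is living and takes 1/15.
Ingeborg is living and takes 1/15.
Eirik is living and takes 1/15.
Jorunn predeceased; the 1/5 allotted to Jorunn's branch passes to Jorunn's issue by representation.
Hallvard's line is the sole branch at this level, so the full 1/5 passes to Hallvard's issue by representation.
The 1/5 is divided into 3 equal shares of 1/15 among Asgeir, Ylva, Vidar.
Asgeir is living and takes 1/15.
Ylva is living and takes 1/15.
Vidar is living and takes 1/15.
Magnus is living and takes 1/5.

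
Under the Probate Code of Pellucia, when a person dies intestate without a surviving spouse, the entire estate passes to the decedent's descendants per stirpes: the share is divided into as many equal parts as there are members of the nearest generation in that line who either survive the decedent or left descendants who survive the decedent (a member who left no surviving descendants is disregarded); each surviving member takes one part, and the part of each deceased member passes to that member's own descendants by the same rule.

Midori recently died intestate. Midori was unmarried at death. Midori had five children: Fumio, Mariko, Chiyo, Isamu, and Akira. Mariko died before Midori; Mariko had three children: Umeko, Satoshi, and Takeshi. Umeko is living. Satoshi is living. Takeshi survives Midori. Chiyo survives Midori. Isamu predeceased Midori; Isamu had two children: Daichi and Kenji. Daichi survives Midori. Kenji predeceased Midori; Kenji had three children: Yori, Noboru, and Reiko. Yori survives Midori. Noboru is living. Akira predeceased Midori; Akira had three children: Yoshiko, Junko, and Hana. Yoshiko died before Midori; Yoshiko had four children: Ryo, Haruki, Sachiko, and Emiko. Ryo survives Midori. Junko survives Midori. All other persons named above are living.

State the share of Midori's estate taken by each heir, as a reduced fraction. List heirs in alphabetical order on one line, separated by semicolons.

Chiyo 1/5; Daichi 1/10; Emiko 1/60; Fumio 1/5; Hana 1/15; Haruki 1/60; Junko 1/15; Noboru 1/30; Reiko 1/30; Ryo 1/60; Sachiko 1/60; Satoshi 1/15; Takeshi 1/15; Umeko 1/15; Yori 1/30

There is no surviving spouse, so the entire estate passes to Midori's descendants per stirpes.
The estate is divided into 5 equal shares of 1/5 among Fumio, Mariko, Chiyo, Isamu, Akira.
Fumio is living and takes 1/5.
Mariko predeceased; the 1/5 allotted to Mariko's branch passes to Mariko's issue by representation.
The 1/5 is divided into 3 equal shares of 1/15 among Umeko, Satoshi, Takeshi.
Umeko is living and takes 1/15.
Satoshi is living and takes 1/15.
Takeshi is living and takes 1/15.
Chiyo is living and takes 1/5.
Isamu predeceased; the 1/5 allotted to Isamu's branch passes to Isamu's issue by representation.
The 1/5 is divided into 2 equal shares of 1/10 among Daichi, Kenji.
Daichi is living and takes 1/10.
Kenji predeceased; the 1/10 allotted to Kenji's branch passes to Kenji's issue by representation.
The 1/10 is divided into 3 equal shares of 1/30 among Yori, Noboru, Reiko.
Yori is living and takes 1/30.
Noboru is living and takes 1/30.
Reiko is living and takes 1/30.
Akira predeceased; the 1/5 allotted to Akira's branch passes to Akira's issue by representation.
The 1/5 is divided into 3 equal shares of 1/15 among Yoshiko, Junko, Hana.
Yoshiko predeceased; the 1/15 allotted to Yoshiko's branch passes to Yoshiko's issue by representation.
The 1/15 is divided into 4 equal shares of 1/60 among Ryo, Haruki, Sachiko, Emiko.
Ryo is living and takes 1/60.
Haruki is living and takes 1/60.
Sachiko is living and takes 1/60.
Emiko is living and takes 1/60.
Junko is living and takes 1/15.
Hana is living and takes 1/15.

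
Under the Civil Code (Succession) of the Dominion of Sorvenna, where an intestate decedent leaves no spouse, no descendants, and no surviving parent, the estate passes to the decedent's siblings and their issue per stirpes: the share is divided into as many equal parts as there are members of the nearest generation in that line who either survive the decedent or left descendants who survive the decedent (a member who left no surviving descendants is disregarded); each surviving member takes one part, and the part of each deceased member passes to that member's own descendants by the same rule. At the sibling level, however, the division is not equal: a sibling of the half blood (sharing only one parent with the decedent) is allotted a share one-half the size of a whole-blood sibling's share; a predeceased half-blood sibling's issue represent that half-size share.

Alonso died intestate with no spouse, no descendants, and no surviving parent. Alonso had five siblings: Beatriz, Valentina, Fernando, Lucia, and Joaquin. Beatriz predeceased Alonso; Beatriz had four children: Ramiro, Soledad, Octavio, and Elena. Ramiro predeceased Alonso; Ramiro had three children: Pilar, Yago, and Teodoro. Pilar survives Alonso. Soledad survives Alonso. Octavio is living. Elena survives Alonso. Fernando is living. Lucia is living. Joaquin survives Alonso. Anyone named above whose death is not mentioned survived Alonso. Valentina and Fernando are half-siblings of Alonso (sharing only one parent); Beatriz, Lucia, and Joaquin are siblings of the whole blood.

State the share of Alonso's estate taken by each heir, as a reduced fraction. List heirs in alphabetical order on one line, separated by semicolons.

No spouse, descendants, or parent survives, so the estate passes to Alonso's siblings per stirpes.
Half-blood siblings count for one-half the weight of whole-blood siblings at the initial division.
Dividing 1 in proportion to weights (total weight 4): Beatriz (weight 1) → 1/4; Valentina (weight 1/2) → 1/8; Fernando (weight 1/2) → 1/8; Lucia (weight 1) → 1/4; Joaquin (weight 1) → 1/4.
Beatriz predeceased; the 1/4 allotted to Beatriz's branch passes to Beatriz's issue by representation.
The 1/4 is divided into 4 equal shares of 1/16 among Ramiro, Soledad, Octavio, Elena.
Ramiro predeceased; the 1/16 allotted to Ramiro's branch passes to Ramiro's issue by representation.
The 1/16 is divided into 3 equal shares of 1/48 among Pilar, Yago, Teodoro.
Pilar is living and takes 1/48.
Yago is living and takes 1/48.
Teodoro is living and takes 1/48.
Soledad is living and takes 1/16.
Octavio is living and takes 1/16.
Elena is living and takes 1/16.
Valentina is living and takes 1/8.
Fernando is living and takes 1/8.
Lucia is living and takes 1/4.
Joaquin is living and takes 1/4.

Elena 1/16; Fernando 1/8; Joaquin 1/4; Lucia 1/4; Octavio 1/16; Pilar 1/48; Soledad 1/16; Teodoro 1/48; Valentina 1/8; Yago 1/48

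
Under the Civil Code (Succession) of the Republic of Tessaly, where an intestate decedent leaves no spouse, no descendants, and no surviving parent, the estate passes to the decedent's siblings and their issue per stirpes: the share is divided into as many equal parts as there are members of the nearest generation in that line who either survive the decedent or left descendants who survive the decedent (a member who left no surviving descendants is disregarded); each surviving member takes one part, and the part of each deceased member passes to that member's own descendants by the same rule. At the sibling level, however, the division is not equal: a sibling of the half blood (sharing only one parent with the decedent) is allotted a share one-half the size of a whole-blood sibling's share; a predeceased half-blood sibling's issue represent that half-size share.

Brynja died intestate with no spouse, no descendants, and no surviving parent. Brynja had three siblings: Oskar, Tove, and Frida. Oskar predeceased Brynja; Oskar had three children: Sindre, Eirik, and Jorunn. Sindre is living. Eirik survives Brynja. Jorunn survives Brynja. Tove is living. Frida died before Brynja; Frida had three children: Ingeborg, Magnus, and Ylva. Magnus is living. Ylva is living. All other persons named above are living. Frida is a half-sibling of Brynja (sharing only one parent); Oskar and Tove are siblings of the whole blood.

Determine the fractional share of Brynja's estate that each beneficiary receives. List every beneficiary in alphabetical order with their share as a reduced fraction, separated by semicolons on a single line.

No spouse, descendants, or parent survives, so the estate passes to Brynja's siblings per stirpes.
Half-blood siblings count for one-half the weight of whole-blood siblings at the initial division.
Dividing 1 in proportion to weights (total weight 5/2): Oskar (weight 1) → 2/5; Tove (weight 1) → 2/5; Frida (weight 1/2) → 1/5.
Oskar predeceased; the 2/5 allotted to Oskar's branch passes to Oskar's issue by representation.
The 2/5 is divided into 3 equal shares of 2/15 among Sindre, Eirik, Jorunn.
Sindre is living and takes 2/15.
Eirik is living and takes 2/15.
Jorunn is living and takes 2/15.
Tove is living and takes 2/5.
Frida predeceased; the 1/5 allotted to Frida's branch passes to Frida's issue by representation.
The 1/5 is divided into 3 equal shares of 1/15 among Ingeborg, Magnus, Ylva.
Ingeborg is living and takes 1/15.
Magnus is living and takes 1/15.
Ylva is living and takes 1/15.

Eirik 2/15; Ingeborg 1/15; Jorunn 2/15; Magnus 1/15; Sindre 2/15; Tove 2/5; Ylva 1/15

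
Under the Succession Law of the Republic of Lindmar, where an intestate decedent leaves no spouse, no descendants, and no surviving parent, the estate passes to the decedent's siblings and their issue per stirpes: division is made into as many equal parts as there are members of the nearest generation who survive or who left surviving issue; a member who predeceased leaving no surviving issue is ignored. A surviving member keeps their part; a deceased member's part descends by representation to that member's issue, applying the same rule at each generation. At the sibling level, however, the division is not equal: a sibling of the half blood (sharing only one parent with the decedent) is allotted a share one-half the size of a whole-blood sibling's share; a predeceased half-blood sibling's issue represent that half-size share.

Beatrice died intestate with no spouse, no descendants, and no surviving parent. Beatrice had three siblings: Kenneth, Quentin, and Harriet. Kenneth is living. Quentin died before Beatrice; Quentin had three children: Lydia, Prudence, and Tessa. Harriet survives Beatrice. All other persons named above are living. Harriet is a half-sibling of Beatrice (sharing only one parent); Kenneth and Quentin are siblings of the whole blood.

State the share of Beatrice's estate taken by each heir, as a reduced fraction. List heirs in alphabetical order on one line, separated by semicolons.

No spouse, descendants, or parent survives, so the estate passes to Beatrice's siblings per stirpes.
Half-blood siblings count for one-half the weight of whole-blood siblings at the initial division.
Dividing 1 in proportion to weights (total weight 5/2): Kenneth (weight 1) → 2/5; Quentin (weight 1) → 2/5; Harriet (weight 1/2) → 1/5.
Kenneth is living and takes 2/5.
Quentin predeceased; the 2/5 allotted to Quentin's branch passes to Quentin's issue by representation.
The 2/5 is divided into 3 equal shares of 2/15 among Lydia, Prudence, Tessa.
Lydia is living and takes 2/15.
Prudence is living and takes 2/15.
Tessa is living and takes 2/15.
Harriet is living and takes 1/5.

Harriet 1/5; Kenneth 2/5; Lydia 2/15; Prudence 2/15; Tessa 2/15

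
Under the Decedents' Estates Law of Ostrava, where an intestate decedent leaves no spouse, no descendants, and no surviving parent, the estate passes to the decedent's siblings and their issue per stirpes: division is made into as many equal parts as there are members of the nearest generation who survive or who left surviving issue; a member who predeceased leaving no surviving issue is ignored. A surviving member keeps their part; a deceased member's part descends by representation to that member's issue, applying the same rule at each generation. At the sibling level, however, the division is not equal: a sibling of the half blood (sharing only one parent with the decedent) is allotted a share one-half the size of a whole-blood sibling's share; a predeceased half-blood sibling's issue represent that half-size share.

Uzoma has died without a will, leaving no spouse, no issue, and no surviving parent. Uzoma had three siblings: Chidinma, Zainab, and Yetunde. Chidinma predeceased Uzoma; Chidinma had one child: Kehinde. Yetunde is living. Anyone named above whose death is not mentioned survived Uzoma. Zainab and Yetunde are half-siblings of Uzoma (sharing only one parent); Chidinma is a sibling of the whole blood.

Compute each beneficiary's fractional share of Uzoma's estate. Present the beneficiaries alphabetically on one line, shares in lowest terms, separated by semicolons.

Kehinde 1/2; Yetunde 1/4; Zainab 1/4

No spouse, descendants, or parent survives, so the estate passes to Uzoma's siblings per stirpes.
Half-blood siblings count for one-half the weight of whole-blood siblings at the initial division.
Dividing 1 in proportion to weights (total weight 2): Chidinma (weight 1) → 1/2; Zainab (weight 1/2) → 1/4; Yetunde (weight 1/2) → 1/4.
Chidinma predeceased; the 1/2 allotted to Chidinma's branch passes to Chidinma's issue by representation.
Kehinde is the sole taker at this level and receives the full 1/2.
Zainab is living and takes 1/4.
Yetunde is living and takes 1/4.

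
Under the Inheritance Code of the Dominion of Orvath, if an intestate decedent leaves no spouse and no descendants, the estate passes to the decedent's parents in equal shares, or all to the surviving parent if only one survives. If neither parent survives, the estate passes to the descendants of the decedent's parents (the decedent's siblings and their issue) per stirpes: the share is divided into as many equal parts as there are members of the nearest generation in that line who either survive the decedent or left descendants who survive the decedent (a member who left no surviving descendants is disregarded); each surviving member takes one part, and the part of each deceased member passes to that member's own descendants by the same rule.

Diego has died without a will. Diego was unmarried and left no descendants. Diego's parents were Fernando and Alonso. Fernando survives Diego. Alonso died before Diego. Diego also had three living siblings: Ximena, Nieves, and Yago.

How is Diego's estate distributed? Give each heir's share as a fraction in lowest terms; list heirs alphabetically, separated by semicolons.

Only one parent, Fernando, survives, so Fernando takes the entire estate. The siblings take nothing because a surviving parent has priority.

Fernando 1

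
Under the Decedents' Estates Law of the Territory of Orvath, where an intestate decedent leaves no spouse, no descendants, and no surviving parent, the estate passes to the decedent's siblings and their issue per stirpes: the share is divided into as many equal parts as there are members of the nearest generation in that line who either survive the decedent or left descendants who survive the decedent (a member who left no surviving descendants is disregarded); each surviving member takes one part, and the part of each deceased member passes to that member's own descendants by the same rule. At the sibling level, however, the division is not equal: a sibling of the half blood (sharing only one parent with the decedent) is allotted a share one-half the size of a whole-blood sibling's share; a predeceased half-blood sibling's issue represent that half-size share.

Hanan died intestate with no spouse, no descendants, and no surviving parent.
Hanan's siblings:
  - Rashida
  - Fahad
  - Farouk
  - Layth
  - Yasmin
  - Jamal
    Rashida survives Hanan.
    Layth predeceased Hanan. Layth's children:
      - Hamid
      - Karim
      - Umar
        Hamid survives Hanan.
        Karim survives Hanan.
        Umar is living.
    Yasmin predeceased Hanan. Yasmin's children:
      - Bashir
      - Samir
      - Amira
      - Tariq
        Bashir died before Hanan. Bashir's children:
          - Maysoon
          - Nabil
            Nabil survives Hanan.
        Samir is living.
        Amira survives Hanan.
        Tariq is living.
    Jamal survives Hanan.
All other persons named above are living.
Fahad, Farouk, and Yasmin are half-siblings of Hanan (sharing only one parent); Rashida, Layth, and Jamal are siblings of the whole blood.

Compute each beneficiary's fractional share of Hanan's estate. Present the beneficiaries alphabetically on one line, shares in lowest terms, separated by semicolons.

Amira 1/36; Fahad 1/9; Farouk 1/9; Hamid 2/27; Jamal 2/9; Karim 2/27; Maysoon 1/72; Nabil 1/72; Rashida 2/9; Samir 1/36; Tariq 1/36; Umar 2/27

No spouse, descendants, or parent survives, so the estate passes to Hanan's siblings per stirpes.
Half-blood siblings count for one-half the weight of whole-blood siblings at the initial division.
Dividing 1 in proportion to weights (total weight 9/2): Rashida (weight 1) → 2/9; Fahad (weight 1/2) → 1/9; Farouk (weight 1/2) → 1/9; Layth (weight 1) → 2/9; Yasmin (weight 1/2) → 1/9; Jamal (weight 1) → 2/9.
Rashida is living and takes 2/9.
Fahad is living and takes 1/9.
Farouk is living and takes 1/9.
Layth predeceased; the 2/9 allotted to Layth's branch passes to Layth's issue by representation.
The 2/9 is divided into 3 equal shares of 2/27 among Hamid, Karim, Umar.
Hamid is living and takes 2/27.
Karim is living and takes 2/27.
Umar is living and takes 2/27.
Yasmin predeceased; the 1/9 allotted to Yasmin's branch passes to Yasmin's issue by representation.
The 1/9 is divided into 4 equal shares of 1/36 among Bashir, Samir, Amira, Tariq.
Bashir predeceased; the 1/36 allotted to Bashir's branch passes to Bashir's issue by representation.
The 1/36 is divided into 2 equal shares of 1/72 among Maysoon, Nabil.
Maysoon is living and takes 1/72.
Nabil is living and takes 1/72.
Samir is living and takes 1/36.
Amira is living and takes 1/36.
Tariq is living and takes 1/36.
Jamal is living and takes 2/9.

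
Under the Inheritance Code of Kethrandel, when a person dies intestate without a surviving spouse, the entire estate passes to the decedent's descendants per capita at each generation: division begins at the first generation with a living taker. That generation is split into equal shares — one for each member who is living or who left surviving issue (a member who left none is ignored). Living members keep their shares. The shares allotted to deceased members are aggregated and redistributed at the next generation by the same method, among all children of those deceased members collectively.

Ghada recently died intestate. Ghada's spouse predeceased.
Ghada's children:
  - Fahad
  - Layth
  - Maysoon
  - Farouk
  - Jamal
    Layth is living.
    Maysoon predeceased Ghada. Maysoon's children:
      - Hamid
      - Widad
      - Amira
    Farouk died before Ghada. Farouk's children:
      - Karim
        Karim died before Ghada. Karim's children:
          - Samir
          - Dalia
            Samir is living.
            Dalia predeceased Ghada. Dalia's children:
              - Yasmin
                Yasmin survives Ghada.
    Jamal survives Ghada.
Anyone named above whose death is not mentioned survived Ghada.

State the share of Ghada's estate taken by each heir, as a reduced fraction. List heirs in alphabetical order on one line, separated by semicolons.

There is no surviving spouse, so the entire estate passes to Ghada's descendants per capita at each generation.
At generation 1 (Fahad, Layth, Maysoon, Farouk, Jamal) there are 5 shares of (1)/5 = 1/5 each.
Living: Fahad, Layth, and Jamal — each takes 1/5.
Deceased: Maysoon and Farouk. Their combined 2/5 is pooled and carried to generation 2.
At generation 2 (Hamid, Widad, Amira, Karim) there are 4 shares of (2/5)/4 = 1/10 each.
Living: Hamid, Widad, and Amira — each takes 1/10.
Deceased: Karim. That 1/10 share is carried to generation 3.
At generation 3 (Samir, Dalia) there are 2 shares of (1/10)/2 = 1/20 each.
Living: Samir — each takes 1/20.
Deceased: Dalia. That 1/20 share is carried to generation 4.
At generation 4 (Yasmin) there are 1 shares of (1/20)/1 = 1/20 each.
Living: Yasmin — each takes 1/20.

Amira 1/10; Fahad 1/5; Hamid 1/10; Jamal 1/5; Layth 1/5; Samir 1/20; Widad 1/10; Yasmin 1/20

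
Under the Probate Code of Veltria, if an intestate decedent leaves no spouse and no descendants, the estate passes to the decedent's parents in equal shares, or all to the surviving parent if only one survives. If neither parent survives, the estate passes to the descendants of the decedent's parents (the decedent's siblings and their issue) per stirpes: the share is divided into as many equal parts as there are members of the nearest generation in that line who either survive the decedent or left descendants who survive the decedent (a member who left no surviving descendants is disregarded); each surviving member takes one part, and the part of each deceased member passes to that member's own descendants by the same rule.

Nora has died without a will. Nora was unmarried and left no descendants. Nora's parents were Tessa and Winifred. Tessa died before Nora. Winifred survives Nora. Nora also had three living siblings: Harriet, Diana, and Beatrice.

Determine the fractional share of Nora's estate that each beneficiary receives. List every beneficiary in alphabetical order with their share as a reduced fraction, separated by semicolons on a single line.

Only one parent, Winifred, survives, so Winifred takes the entire estate. The siblings take nothing because a surviving parent has priority.

Winifred 1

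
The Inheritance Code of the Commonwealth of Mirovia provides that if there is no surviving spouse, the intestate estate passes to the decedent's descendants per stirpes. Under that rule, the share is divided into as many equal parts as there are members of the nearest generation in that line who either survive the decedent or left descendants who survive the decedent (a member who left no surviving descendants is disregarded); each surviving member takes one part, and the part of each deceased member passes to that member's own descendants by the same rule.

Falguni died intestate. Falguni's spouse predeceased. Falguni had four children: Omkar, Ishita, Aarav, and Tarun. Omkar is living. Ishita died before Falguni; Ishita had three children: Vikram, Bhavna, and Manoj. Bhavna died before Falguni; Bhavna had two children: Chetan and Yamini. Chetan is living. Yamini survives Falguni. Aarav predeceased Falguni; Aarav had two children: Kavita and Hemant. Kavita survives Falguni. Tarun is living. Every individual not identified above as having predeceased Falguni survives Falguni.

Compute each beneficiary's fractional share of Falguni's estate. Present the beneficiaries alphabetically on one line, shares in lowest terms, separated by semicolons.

Chetan 1/24; Hemant 1/8; Kavita 1/8; Manoj 1/12; Omkar 1/4; Tarun 1/4; Vikram 1/12; Yamini 1/24

There is no surviving spouse, so the entire estate passes to Falguni's descendants per stirpes.
The estate is divided into 4 equal shares of 1/4 among Omkar, Ishita, Aarav, Tarun.
Omkar is living and takes 1/4.
Ishita predeceased; the 1/4 allotted to Ishita's branch passes to Ishita's issue by representation.
The 1/4 is divided into 3 equal shares of 1/12 among Vikram, Bhavna, Manoj.
Vikram is living and takes 1/12.
Bhavna predeceased; the 1/12 allotted to Bhavna's branch passes to Bhavna's issue by representation.
The 1/12 is divided into 2 equal shares of 1/24 among Chetan, Yamini.
Chetan is living and takes 1/24.
Yamini is living and takes 1/24.
Manoj is living and takes 1/12.
Aarav predeceased; the 1/4 allotted to Aarav's branch passes to Aarav's issue by representation.
The 1/4 is divided into 2 equal shares of 1/8 among Kavita, Hemant.
Kavita is living and takes 1/8.
Hemant is living and takes 1/8.
Tarun is living and takes 1/4.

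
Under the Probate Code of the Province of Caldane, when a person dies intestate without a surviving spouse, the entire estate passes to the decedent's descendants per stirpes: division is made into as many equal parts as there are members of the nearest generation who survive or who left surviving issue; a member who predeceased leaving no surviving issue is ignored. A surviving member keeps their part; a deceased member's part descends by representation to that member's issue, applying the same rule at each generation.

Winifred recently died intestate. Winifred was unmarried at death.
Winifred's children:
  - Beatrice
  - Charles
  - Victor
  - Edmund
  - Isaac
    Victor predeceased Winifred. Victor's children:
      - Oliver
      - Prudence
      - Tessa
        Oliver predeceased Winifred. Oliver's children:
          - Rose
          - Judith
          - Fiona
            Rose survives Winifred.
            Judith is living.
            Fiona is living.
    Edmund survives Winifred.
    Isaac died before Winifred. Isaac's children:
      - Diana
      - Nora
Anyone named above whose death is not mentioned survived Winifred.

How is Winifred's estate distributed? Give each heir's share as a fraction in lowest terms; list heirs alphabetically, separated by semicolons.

There is no surviving spouse, so the entire estate passes to Winifred's descendants per stirpes.
The estate is divided into 5 equal shares of 1/5 among Beatrice, Charles, Victor, Edmund, Isaac.
Beatrice is living and takes 1/5.
Charles is living and takes 1/5.
Victor predeceased; the 1/5 allotted to Victor's branch passes to Victor's issue by representation.
The 1/5 is divided into 3 equal shares of 1/15 among Oliver, Prudence, Tessa.
Oliver predeceased; the 1/15 allotted to Oliver's branch passes to Oliver's issue by representation.
The 1/15 is divided into 3 equal shares of 1/45 among Rose, Judith, Fiona.
Rose is living and takes 1/45.
Judith is living and takes 1/45.
Fiona is living and takes 1/45.
Prudence is living and takes 1/15.
Tessa is living and takes 1/15.
Edmund is living and takes 1/5.
Isaac predeceased; the 1/5 allotted to Isaac's branch passes to Isaac's issue by representation.
The 1/5 is divided into 2 equal shares of 1/10 among Diana, Nora.
Diana is living and takes 1/10.
Nora is living and takes 1/10.

Beatrice 1/5; Charles 1/5; Diana 1/10; Edmund 1/5; Fiona 1/45; Judith 1/45; Nora 1/10; Prudence 1/15; Rose 1/45; Tessa 1/15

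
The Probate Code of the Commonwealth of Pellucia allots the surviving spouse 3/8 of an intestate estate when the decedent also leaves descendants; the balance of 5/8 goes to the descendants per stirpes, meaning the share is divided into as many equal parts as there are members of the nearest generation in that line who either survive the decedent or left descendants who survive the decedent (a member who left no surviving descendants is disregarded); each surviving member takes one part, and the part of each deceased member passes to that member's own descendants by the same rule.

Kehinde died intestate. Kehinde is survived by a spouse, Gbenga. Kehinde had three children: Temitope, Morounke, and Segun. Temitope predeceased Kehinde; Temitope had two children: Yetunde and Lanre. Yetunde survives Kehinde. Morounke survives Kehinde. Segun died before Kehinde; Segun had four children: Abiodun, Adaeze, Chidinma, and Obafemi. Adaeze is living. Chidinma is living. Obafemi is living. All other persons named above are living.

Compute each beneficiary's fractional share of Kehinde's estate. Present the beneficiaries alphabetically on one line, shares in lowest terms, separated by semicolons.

Abiodun 5/96; Adaeze 5/96; Chidinma 5/96; Gbenga 3/8; Lanre 5/48; Morounke 5/24; Obafemi 5/96; Yetunde 5/48

Gbenga, as surviving spouse, takes 3/8.
The remaining 5/8 passes to Kehinde's descendants per stirpes.
The 5/8 is divided into 3 equal shares of 5/24 among Temitope, Morounke, Segun.
Temitope predeceased; the 5/24 allotted to Temitope's branch passes to Temitope's issue by representation.
The 5/24 is divided into 2 equal shares of 5/48 among Yetunde, Lanre.
Yetunde is living and takes 5/48.
Lanre is living and takes 5/48.
Morounke is living and takes 5/24.
Segun predeceased; the 5/24 allotted to Segun's branch passes to Segun's issue by representation.
The 5/24 is divided into 4 equal shares of 5/96 among Abiodun, Adaeze, Chidinma, Obafemi.
Abiodun is living and takes 5/96.
Adaeze is living and takes 5/96.
Chidinma is living and takes 5/96.
Obafemi is living and takes 5/96.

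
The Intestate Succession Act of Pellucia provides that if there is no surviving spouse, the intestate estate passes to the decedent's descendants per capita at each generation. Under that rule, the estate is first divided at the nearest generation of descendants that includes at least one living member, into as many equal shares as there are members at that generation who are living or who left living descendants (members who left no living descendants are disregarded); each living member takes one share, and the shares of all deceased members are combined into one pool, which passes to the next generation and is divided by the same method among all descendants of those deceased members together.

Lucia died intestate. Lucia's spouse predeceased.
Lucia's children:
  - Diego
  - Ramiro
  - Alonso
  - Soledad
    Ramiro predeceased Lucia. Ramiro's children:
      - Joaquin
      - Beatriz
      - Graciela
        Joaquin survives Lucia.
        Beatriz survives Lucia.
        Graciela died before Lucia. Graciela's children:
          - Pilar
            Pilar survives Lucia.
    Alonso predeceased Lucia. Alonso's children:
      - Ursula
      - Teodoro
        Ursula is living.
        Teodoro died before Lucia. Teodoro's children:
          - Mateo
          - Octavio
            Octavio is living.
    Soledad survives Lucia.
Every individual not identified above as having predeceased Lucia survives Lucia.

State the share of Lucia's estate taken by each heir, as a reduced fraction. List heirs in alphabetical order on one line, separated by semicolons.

Beatriz 1/10; Diego 1/4; Joaquin 1/10; Mateo 1/15; Octavio 1/15; Pilar 1/15; Soledad 1/4; Ursula 1/10

There is no surviving spouse, so the entire estate passes to Lucia's descendants per capita at each generation.
At generation 1 (Diego, Ramiro, Alonso, Soledad) there are 4 shares of (1)/4 = 1/4 each.
Living: Diego and Soledad — each takes 1/4.
Deceased: Ramiro and Alonso. Their combined 1/2 is pooled and carried to generation 2.
At generation 2 (Joaquin, Beatriz, Graciela, Ursula, Teodoro) there are 5 shares of (1/2)/5 = 1/10 each.
Living: Joaquin, Beatriz, and Ursula — each takes 1/10.
Deceased: Graciela and Teodoro. Their combined 1/5 is pooled and carried to generation 3.
At generation 3 (Pilar, Mateo, Octavio) there are 3 shares of (1/5)/3 = 1/15 each.
Living: Pilar, Mateo, and Octavio — each takes 1/15.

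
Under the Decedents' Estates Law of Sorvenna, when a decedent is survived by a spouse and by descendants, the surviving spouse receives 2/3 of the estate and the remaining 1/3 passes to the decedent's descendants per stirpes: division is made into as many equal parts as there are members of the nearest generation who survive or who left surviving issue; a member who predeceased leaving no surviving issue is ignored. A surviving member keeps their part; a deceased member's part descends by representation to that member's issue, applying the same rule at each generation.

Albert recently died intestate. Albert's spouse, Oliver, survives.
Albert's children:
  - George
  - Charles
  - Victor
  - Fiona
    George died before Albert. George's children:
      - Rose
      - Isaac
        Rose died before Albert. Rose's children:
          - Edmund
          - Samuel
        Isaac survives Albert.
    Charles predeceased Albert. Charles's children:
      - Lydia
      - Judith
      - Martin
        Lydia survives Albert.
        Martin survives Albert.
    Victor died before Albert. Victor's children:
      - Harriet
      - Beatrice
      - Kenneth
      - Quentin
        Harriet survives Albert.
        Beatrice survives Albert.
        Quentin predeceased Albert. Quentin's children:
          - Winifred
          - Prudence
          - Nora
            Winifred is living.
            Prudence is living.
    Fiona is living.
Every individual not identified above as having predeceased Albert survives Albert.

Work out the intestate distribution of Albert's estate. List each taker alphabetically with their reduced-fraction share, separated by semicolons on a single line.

Oliver, as surviving spouse, takes 2/3.
The remaining 1/3 passes to Albert's descendants per stirpes.
The 1/3 is divided into 4 equal shares of 1/12 among George, Charles, Victor, Fiona.
George predeceased; the 1/12 allotted to George's branch passes to George's issue by representation.
The 1/12 is divided into 2 equal shares of 1/24 among Rose, Isaac.
Rose predeceased; the 1/24 allotted to Rose's branch passes to Rose's issue by representation.
The 1/24 is divided into 2 equal shares of 1/48 among Edmund, Samuel.
Edmund is living and takes 1/48.
Samuel is living and takes 1/48.
Isaac is living and takes 1/24.
Charles predeceased; the 1/12 allotted to Charles's branch passes to Charles's issue by representation.
The 1/12 is divided into 3 equal shares of 1/36 among Lydia, Judith, Martin.
Lydia is living and takes 1/36.
Judith is living and takes 1/36.
Martin is living and takes 1/36.
Victor predeceased; the 1/12 allotted to Victor's branch passes to Victor's issue by representation.
The 1/12 is divided into 4 equal shares of 1/48 among Harriet, Beatrice, Kenneth, Quentin.
Harriet is living and takes 1/48.
Beatrice is living and takes 1/48.
Kenneth is living and takes 1/48.
Quentin predeceased; the 1/48 allotted to Quentin's branch passes to Quentin's issue by representation.
The 1/48 is divided into 3 equal shares of 1/144 among Winifred, Prudence, Nora.
Winifred is living and takes 1/144.
Prudence is living and takes 1/144.
Nora is living and takes 1/144.
Fiona is living and takes 1/12.

Beatrice 1/48; Edmund 1/48; Fiona 1/12; Harriet 1/48; Isaac 1/24; Judith 1/36; Kenneth 1/48; Lydia 1/36; Martin 1/36; Nora 1/144; Oliver 2/3; Prudence 1/144; Samuel 1/48; Winifred 1/144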